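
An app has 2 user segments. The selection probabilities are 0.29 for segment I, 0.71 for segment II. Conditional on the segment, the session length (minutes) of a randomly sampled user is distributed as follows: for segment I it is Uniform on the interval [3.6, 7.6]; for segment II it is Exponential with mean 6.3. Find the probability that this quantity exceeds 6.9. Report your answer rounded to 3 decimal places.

0.288

Conditional on each segment, P(X > 6.9): I: 0.175; II: 0.33446.
By total probability, P(X > 6.9) = 0.29·0.175 + 0.71·0.33446 = 0.288217.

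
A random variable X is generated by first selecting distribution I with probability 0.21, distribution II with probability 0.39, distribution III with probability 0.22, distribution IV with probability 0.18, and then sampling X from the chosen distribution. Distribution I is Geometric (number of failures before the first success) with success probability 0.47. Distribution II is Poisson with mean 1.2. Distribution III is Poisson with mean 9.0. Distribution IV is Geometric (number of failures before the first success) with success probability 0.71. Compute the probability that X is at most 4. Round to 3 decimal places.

0.780

Conditional on each component, P(X ≤ 4): I: 0.95818; II: 0.992254; III: 0.0549636; IV: 0.997949.
By total probability, P(X ≤ 4) = 0.21·0.95818 + 0.39·0.992254 + 0.22·0.0549636 + 0.18·0.997949 = 0.77992.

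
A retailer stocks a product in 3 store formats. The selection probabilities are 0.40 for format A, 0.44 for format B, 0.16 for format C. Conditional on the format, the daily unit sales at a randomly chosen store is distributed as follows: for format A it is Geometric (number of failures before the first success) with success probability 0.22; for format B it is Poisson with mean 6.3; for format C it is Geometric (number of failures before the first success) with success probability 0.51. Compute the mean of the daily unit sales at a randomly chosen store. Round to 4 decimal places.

Component means — A: 3.54545; B: 6.3; C: 0.960784.
E[X] = 0.4·3.54545 + 0.44·6.3 + 0.16·0.960784 = 4.34391.

4.3439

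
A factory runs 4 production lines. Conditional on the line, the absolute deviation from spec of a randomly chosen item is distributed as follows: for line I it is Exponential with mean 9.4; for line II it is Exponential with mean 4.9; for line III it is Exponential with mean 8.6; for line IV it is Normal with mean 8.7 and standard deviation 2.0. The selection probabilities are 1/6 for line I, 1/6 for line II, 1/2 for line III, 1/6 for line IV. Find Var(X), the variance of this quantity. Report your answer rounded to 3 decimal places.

58.547

Per component, I: μ=9.4, E[X²]=176.72; II: μ=4.9, E[X²]=48.02; III: μ=8.6, E[X²]=147.92; IV: μ=8.7, E[X²]=79.69.
E[X] = 0.166667·9.4 + 0.166667·4.9 + 0.5·8.6 + 0.166667·8.7 = 8.13333.
E[X²] = 0.166667·176.72 + 0.166667·48.02 + 0.5·147.92 + 0.166667·79.69 = 124.698.
Var(X) = E[X²] − (E[X])² = 124.698 − 66.1511 = 58.5472.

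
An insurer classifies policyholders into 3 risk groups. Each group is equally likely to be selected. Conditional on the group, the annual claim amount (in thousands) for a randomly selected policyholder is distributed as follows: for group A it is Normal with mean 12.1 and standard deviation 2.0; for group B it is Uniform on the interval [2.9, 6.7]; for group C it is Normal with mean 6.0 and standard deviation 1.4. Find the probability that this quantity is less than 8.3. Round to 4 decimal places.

0.6595

Conditional on each group, P(X < 8.3): A: 0.0287166; B: 1; C: 0.949794.
By total probability, P(X < 8.3) = 0.333333·0.0287166 + 0.333333·1 + 0.333333·0.949794 = 0.659503.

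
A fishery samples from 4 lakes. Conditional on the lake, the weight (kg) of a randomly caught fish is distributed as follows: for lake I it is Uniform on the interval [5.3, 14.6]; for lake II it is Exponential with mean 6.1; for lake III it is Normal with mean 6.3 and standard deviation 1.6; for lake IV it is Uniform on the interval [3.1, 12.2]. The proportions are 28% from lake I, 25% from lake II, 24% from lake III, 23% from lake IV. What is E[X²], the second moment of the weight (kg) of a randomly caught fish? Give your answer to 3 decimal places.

For each component E[X²] = Var + (mean)², giving I: 106.21; II: 74.42; III: 42.25; IV: 65.4233.
Overall E[X²] = 0.28·106.21 + 0.25·74.42 + 0.24·42.25 + 0.23·65.4233 = 73.5312.

73.531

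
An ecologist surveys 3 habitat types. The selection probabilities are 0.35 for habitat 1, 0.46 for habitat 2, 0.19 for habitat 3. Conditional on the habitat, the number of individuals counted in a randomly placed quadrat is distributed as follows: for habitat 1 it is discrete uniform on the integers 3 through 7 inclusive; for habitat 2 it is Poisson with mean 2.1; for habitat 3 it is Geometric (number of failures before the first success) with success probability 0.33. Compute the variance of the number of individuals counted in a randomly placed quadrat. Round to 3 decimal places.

Per component, 1: μ=5, E[X²]=27; 2: μ=2.1, E[X²]=6.51; 3: μ=2.0303, E[X²]=10.2746.
E[X] = 0.35·5 + 0.46·2.1 + 0.19·2.0303 = 3.10176.
E[X²] = 0.35·27 + 0.46·6.51 + 0.19·10.2746 = 14.3968.
Var(X) = E[X²] − (E[X])² = 14.3968 − 9.6209 = 4.77587.

4.776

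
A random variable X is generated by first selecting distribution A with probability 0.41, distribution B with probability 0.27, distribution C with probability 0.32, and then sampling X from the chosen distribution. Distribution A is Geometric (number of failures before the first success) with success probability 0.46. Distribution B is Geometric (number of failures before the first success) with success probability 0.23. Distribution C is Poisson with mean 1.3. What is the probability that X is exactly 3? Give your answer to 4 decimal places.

0.0900

Conditional on each component, P(X = 3): A: 0.0724334; B: 0.105003; C: 0.0997921.
By total probability, P(X = 3) = 0.41·0.0724334 + 0.27·0.105003 + 0.32·0.0997921 = 0.0899819.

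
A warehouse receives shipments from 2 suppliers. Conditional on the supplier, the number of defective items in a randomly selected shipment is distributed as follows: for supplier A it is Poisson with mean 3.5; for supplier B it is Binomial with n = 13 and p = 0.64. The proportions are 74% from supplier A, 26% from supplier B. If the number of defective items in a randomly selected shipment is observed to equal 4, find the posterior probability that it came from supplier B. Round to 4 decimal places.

0.0222

Likelihoods P(X=4 | ·): A: 0.188812; B: 0.0121828.
Posterior ∝ prior × likelihood. Numerator for B: 0.26·0.0121828 = 0.00316754.
Normalizing constant: 0.74·0.188812 + 0.26·0.0121828 = 0.142889.
P(B | observation) = 0.00316754 / 0.142889 = 0.0221679.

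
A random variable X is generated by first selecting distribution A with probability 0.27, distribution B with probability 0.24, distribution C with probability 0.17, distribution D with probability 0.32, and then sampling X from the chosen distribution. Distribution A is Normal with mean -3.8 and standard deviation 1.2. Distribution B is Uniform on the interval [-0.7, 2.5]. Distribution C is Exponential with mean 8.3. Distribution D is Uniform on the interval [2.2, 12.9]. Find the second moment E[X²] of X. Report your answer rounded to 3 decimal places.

For each component E[X²] = Var + (mean)², giving A: 15.88; B: 1.66333; C: 137.78; D: 66.5433.
Overall E[X²] = 0.27·15.88 + 0.24·1.66333 + 0.17·137.78 + 0.32·66.5433 = 49.4033.

49.403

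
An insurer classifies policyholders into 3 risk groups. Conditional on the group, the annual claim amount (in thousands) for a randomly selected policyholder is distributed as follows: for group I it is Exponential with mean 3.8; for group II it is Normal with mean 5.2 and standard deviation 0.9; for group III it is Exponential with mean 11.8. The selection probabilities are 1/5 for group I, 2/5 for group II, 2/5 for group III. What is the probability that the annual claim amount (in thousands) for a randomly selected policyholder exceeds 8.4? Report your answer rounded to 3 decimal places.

0.218

Conditional on each group, P(X > 8.4): I: 0.109643; II: 0.000188591; III: 0.490728.
By total probability, P(X > 8.4) = 0.2·0.109643 + 0.4·0.000188591 + 0.4·0.490728 = 0.218295.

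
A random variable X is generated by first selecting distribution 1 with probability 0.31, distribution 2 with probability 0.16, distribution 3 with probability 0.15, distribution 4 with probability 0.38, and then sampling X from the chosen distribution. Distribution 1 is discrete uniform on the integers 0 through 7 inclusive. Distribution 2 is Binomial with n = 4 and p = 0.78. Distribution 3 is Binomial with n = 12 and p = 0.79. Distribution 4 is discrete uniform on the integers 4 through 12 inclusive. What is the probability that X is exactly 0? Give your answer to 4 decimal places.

Conditional on each component, P(X = 0): 1: 0.125; 2: 0.00234256; 3: 7.35583e-09; 4: 0.
By total probability, P(X = 0) = 0.31·0.125 + 0.16·0.00234256 + 0.15·7.35583e-09 + 0.38·0 = 0.0391248.

0.0391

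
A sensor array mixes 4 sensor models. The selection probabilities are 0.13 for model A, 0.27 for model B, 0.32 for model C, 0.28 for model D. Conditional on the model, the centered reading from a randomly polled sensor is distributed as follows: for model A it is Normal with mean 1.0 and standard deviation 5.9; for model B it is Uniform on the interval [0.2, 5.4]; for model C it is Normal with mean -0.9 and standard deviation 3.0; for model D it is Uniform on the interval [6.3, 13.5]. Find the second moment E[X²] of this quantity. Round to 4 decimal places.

For each component E[X²] = Var + (mean)², giving A: 35.81; B: 10.0933; C: 9.81; D: 102.33.
Overall E[X²] = 0.13·35.81 + 0.27·10.0933 + 0.32·9.81 + 0.28·102.33 = 39.1721.

39.1721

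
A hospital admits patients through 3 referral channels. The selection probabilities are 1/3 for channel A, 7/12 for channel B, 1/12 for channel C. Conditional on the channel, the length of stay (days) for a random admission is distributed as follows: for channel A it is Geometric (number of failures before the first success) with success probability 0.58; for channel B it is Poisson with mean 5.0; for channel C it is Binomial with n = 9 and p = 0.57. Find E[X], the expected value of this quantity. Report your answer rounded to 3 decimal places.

Component means — A: 0.724138; B: 5; C: 5.13.
E[X] = 0.333333·0.724138 + 0.583333·5 + 0.0833333·5.13 = 3.58555.

3.586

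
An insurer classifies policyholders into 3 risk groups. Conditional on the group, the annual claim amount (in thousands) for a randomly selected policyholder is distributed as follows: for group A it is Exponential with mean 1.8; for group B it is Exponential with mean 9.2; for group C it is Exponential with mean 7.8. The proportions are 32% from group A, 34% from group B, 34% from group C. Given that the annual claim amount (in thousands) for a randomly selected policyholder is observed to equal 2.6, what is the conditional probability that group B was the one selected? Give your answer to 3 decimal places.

0.276

Likelihoods f(2.6 | ·): A: 0.131043; B: 0.0819364; C: 0.091863.
Posterior ∝ prior × likelihood. Numerator for B: 0.34·0.0819364 = 0.0278584.
Normalizing constant: 0.32·0.131043 + 0.34·0.0819364 + 0.34·0.091863 = 0.101025.
P(B | observation) = 0.0278584 / 0.101025 = 0.275756.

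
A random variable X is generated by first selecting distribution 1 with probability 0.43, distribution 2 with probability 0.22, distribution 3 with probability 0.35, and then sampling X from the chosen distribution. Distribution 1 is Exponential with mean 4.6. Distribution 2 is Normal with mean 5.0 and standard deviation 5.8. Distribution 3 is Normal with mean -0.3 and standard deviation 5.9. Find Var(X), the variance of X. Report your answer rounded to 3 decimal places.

Per component, 1: μ=4.6, E[X²]=42.32; 2: μ=5, E[X²]=58.64; 3: μ=-0.3, E[X²]=34.9.
E[X] = 0.43·4.6 + 0.22·5 + 0.35·-0.3 = 2.973.
E[X²] = 0.43·42.32 + 0.22·58.64 + 0.35·34.9 = 43.3134.
Var(X) = E[X²] − (E[X])² = 43.3134 − 8.83873 = 34.4747.

34.475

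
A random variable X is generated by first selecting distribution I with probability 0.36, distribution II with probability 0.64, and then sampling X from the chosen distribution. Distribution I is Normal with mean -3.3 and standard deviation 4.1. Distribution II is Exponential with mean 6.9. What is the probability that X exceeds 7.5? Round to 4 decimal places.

0.2174

Conditional on each component, P(X > 7.5): I: 0.00421746; II: 0.337241.
By total probability, P(X > 7.5) = 0.36·0.00421746 + 0.64·0.337241 = 0.217353.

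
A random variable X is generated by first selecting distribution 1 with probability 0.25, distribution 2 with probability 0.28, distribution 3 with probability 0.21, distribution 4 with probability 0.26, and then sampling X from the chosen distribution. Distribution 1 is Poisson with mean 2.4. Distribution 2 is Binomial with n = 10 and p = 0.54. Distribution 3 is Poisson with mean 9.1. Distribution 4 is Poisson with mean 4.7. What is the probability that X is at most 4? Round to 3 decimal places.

Conditional on each component, P(X ≤ 4): 1: 0.904131; 2: 0.283238; 3: 0.0516822; 4: 0.494609.
By total probability, P(X ≤ 4) = 0.25·0.904131 + 0.28·0.283238 + 0.21·0.0516822 + 0.26·0.494609 = 0.444791.

0.445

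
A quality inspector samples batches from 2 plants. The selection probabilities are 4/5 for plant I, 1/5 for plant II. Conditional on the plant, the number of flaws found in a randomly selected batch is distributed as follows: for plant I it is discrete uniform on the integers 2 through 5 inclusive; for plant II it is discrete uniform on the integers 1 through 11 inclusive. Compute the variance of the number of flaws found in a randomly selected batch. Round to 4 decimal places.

Per component, I: μ=3.5, E[X²]=13.5; II: μ=6, E[X²]=46.
E[X] = 0.8·3.5 + 0.2·6 = 4.
E[X²] = 0.8·13.5 + 0.2·46 = 20.
Var(X) = E[X²] − (E[X])² = 20 − 16 = 4.

4.0000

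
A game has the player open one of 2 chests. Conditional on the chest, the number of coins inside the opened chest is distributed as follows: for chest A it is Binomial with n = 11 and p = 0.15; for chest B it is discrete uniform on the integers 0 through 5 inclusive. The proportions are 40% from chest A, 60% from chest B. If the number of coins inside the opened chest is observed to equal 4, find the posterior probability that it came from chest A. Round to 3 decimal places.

0.176

Likelihoods P(X=4 | ·): A: 0.0535564; B: 0.166667.
Posterior ∝ prior × likelihood. Numerator for A: 0.4·0.0535564 = 0.0214226.
Normalizing constant: 0.4·0.0535564 + 0.6·0.166667 = 0.121423.
P(A | observation) = 0.0214226 / 0.121423 = 0.17643.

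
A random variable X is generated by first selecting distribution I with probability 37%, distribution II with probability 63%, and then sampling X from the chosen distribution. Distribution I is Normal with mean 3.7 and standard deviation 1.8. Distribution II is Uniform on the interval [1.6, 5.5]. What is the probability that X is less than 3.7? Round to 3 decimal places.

Conditional on each component, P(X < 3.7): I: 0.5; II: 0.538462.
By total probability, P(X < 3.7) = 0.37·0.5 + 0.63·0.538462 = 0.524231.

0.524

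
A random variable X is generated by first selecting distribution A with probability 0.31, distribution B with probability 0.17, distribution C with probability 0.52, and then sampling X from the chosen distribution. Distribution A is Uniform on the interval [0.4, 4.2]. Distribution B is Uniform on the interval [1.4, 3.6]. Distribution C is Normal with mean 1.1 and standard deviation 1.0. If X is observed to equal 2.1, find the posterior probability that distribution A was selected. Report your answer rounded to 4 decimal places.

Likelihoods f(2.1 | ·): A: 0.263158; B: 0.454545; C: 0.241971.
Posterior ∝ prior × likelihood. Numerator for A: 0.31·0.263158 = 0.0815789.
Normalizing constant: 0.31·0.263158 + 0.17·0.454545 + 0.52·0.241971 = 0.284676.
P(A | observation) = 0.0815789 / 0.284676 = 0.286567.

0.2866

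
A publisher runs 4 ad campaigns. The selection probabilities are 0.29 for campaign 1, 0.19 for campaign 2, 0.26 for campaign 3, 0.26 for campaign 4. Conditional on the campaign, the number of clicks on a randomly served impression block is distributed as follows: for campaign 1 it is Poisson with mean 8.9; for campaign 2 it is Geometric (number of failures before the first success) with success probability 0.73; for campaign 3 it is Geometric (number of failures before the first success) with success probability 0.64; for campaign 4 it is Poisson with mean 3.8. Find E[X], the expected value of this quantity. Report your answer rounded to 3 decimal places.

Component means — 1: 8.9; 2: 0.369863; 3: 0.5625; 4: 3.8.
E[X] = 0.29·8.9 + 0.19·0.369863 + 0.26·0.5625 + 0.26·3.8 = 3.78552.

3.786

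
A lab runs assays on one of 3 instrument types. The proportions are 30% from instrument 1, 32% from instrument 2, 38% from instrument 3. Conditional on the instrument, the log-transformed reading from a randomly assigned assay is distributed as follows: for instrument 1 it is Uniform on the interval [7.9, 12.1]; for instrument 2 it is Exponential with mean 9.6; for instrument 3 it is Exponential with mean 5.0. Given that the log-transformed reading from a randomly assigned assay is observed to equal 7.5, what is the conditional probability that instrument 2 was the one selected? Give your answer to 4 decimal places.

Likelihoods f(7.5 | ·): 1: 0; 2: 0.047691; 3: 0.044626.
Posterior ∝ prior × likelihood. Numerator for 2: 0.32·0.047691 = 0.0152611.
Normalizing constant: 0.3·0 + 0.32·0.047691 + 0.38·0.044626 = 0.032219.
P(2 | observation) = 0.0152611 / 0.032219 = 0.473668.

0.4737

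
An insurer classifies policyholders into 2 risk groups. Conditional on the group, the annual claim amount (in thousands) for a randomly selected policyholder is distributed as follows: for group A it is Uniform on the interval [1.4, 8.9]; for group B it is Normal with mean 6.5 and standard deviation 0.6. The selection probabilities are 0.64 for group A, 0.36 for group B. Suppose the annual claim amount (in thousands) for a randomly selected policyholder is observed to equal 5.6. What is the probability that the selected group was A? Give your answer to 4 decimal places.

0.5234

Likelihoods f(5.6 | ·): A: 0.133333; B: 0.215863.
Posterior ∝ prior × likelihood. Numerator for A: 0.64·0.133333 = 0.0853333.
Normalizing constant: 0.64·0.133333 + 0.36·0.215863 = 0.163044.
P(A | observation) = 0.0853333 / 0.163044 = 0.523376.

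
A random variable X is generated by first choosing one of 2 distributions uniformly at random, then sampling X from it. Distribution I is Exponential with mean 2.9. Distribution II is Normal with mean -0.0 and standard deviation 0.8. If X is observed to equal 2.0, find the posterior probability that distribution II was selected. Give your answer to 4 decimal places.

0.1124

Likelihoods f(2.0 | ·): I: 0.173017; II: 0.0219104.
Posterior ∝ prior × likelihood. Numerator for II: 0.5·0.0219104 = 0.0109552.
Normalizing constant: 0.5·0.173017 + 0.5·0.0219104 = 0.0974636.
P(II | observation) = 0.0109552 / 0.0974636 = 0.112403.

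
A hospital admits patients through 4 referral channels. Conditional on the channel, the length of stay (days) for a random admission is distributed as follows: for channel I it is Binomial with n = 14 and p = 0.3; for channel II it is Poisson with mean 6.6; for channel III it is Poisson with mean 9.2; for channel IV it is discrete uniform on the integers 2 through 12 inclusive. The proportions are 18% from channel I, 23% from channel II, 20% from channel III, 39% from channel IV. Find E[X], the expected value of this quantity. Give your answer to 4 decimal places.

Component means — I: 4.2; II: 6.6; III: 9.2; IV: 7.
E[X] = 0.18·4.2 + 0.23·6.6 + 0.2·9.2 + 0.39·7 = 6.844.

6.8440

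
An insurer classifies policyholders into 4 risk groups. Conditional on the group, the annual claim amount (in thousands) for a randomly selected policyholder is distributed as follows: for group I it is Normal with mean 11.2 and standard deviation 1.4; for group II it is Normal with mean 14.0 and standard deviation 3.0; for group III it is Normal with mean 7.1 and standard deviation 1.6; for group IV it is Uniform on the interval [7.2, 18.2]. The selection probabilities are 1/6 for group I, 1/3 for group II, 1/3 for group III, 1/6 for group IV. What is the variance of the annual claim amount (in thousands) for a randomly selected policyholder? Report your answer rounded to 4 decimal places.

14.4186

Per component, I: μ=11.2, E[X²]=127.4; II: μ=14, E[X²]=205; III: μ=7.1, E[X²]=52.97; IV: μ=12.7, E[X²]=171.373.
E[X] = 0.166667·11.2 + 0.333333·14 + 0.333333·7.1 + 0.166667·12.7 = 11.0167.
E[X²] = 0.166667·127.4 + 0.333333·205 + 0.333333·52.97 + 0.166667·171.373 = 135.786.
Var(X) = E[X²] − (E[X])² = 135.786 − 121.367 = 14.4186.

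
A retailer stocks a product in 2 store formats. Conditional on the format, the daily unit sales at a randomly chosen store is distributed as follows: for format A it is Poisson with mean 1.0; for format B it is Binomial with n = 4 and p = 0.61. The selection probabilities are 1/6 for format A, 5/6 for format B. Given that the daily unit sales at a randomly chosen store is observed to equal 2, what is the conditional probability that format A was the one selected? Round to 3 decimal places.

Likelihoods P(X=2 | ·): A: 0.18394; B: 0.339578.
Posterior ∝ prior × likelihood. Numerator for A: 0.166667·0.18394 = 0.0306566.
Normalizing constant: 0.166667·0.18394 + 0.833333·0.339578 = 0.313639.
P(A | observation) = 0.0306566 / 0.313639 = 0.097745.

0.098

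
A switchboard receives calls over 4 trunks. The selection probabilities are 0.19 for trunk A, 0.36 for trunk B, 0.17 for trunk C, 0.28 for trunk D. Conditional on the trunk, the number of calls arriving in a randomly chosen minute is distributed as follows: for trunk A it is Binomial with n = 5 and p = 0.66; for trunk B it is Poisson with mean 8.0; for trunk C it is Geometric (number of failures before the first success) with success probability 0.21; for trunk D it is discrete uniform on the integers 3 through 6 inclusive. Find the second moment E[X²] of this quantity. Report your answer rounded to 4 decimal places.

For each component E[X²] = Var + (mean)², giving A: 12.012; B: 72; C: 32.0658; D: 21.5.
Overall E[X²] = 0.19·12.012 + 0.36·72 + 0.17·32.0658 + 0.28·21.5 = 39.6735.

39.6735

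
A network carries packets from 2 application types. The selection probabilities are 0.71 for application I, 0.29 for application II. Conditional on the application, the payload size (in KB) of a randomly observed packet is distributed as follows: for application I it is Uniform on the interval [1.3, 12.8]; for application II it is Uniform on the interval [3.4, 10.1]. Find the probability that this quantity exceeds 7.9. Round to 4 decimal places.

Conditional on each application, P(X > 7.9): I: 0.426087; II: 0.328358.
By total probability, P(X > 7.9) = 0.71·0.426087 + 0.29·0.328358 = 0.397746.

0.3977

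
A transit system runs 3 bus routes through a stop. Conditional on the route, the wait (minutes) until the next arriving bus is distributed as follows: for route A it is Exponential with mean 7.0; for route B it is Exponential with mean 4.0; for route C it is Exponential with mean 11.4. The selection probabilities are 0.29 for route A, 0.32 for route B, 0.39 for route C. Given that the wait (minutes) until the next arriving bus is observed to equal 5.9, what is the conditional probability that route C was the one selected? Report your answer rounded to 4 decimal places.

0.3607

Likelihoods f(5.9 | ·): A: 0.061497; B: 0.0571947; C: 0.0522792.
Posterior ∝ prior × likelihood. Numerator for C: 0.39·0.0522792 = 0.0203889.
Normalizing constant: 0.29·0.061497 + 0.32·0.0571947 + 0.39·0.0522792 = 0.0565253.
P(C | observation) = 0.0203889 / 0.0565253 = 0.360704.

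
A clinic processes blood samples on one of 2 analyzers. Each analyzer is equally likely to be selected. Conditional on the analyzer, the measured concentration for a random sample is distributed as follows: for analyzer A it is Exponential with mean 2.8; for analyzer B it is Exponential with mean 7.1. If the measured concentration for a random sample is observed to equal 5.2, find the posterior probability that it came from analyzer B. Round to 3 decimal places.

Likelihoods f(5.2 | ·): A: 0.0557564; B: 0.0677122.
Posterior ∝ prior × likelihood. Numerator for B: 0.5·0.0677122 = 0.0338561.
Normalizing constant: 0.5·0.0557564 + 0.5·0.0677122 = 0.0617343.
P(B | observation) = 0.0338561 / 0.0617343 = 0.548416.

0.548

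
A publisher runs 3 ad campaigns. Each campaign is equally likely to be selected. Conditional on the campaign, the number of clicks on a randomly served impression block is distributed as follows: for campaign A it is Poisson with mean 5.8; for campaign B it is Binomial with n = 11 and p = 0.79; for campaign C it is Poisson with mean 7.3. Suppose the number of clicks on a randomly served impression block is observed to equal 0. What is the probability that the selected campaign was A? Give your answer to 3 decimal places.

0.818

Likelihoods P(X=0 | ·): A: 0.00302755; B: 3.50278e-08; C: 0.000675539.
Posterior ∝ prior × likelihood. Numerator for A: 0.333333·0.00302755 = 0.00100918.
Normalizing constant: 0.333333·0.00302755 + 0.333333·3.50278e-08 + 0.333333·0.000675539 = 0.00123438.
P(A | observation) = 0.00100918 / 0.00123438 = 0.817567.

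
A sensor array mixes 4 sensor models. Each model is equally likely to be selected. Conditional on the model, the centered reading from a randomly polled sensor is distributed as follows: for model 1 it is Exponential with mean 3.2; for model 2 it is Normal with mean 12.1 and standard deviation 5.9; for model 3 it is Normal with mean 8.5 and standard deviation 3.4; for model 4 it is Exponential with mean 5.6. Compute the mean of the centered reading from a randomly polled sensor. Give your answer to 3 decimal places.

Component means — 1: 3.2; 2: 12.1; 3: 8.5; 4: 5.6.
E[X] = 0.25·3.2 + 0.25·12.1 + 0.25·8.5 + 0.25·5.6 = 7.35.

7.350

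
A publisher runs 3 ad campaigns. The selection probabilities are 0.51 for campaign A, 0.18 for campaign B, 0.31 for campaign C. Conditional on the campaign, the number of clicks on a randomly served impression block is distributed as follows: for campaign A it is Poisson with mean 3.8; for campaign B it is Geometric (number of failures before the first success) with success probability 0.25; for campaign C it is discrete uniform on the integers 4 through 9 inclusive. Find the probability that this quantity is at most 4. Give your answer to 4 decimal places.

Conditional on each campaign, P(X ≤ 4): A: 0.667844; B: 0.762695; C: 0.166667.
By total probability, P(X ≤ 4) = 0.51·0.667844 + 0.18·0.762695 + 0.31·0.166667 = 0.529552.

0.5296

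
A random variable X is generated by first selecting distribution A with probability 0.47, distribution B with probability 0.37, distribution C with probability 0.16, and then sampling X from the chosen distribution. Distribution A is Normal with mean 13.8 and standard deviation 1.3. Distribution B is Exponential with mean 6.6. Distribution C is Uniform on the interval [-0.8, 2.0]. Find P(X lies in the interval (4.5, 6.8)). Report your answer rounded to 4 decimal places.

0.0551

Conditional on each component, P(4.5 < X < 6.8): A: 3.62994e-08; B: 0.148798; C: 0.
By total probability, P(4.5 < X < 6.8) = 0.47·3.62994e-08 + 0.37·0.148798 + 0.16·0 = 0.0550552.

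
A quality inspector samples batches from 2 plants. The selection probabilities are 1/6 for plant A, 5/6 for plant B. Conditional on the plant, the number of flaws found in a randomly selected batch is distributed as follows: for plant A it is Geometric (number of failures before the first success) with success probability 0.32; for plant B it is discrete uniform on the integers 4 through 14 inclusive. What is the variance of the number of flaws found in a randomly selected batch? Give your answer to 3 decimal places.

Per component, A: μ=2.125, E[X²]=11.1562; B: μ=9, E[X²]=91.
E[X] = 0.166667·2.125 + 0.833333·9 = 7.85417.
E[X²] = 0.166667·11.1562 + 0.833333·91 = 77.6927.
Var(X) = E[X²] − (E[X])² = 77.6927 − 61.6879 = 16.0048.

16.005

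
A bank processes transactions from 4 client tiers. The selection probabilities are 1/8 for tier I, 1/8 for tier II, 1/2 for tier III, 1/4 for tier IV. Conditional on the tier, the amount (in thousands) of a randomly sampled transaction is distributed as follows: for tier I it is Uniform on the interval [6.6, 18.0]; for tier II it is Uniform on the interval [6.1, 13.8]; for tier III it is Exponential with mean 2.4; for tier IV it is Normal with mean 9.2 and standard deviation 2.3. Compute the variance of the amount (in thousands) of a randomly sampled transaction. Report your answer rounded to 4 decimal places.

22.0463

Per component, I: μ=12.3, E[X²]=162.12; II: μ=9.95, E[X²]=103.943; III: μ=2.4, E[X²]=11.52; IV: μ=9.2, E[X²]=89.93.
E[X] = 0.125·12.3 + 0.125·9.95 + 0.5·2.4 + 0.25·9.2 = 6.28125.
E[X²] = 0.125·162.12 + 0.125·103.943 + 0.5·11.52 + 0.25·89.93 = 61.5004.
Var(X) = E[X²] − (E[X])² = 61.5004 − 39.4541 = 22.0463.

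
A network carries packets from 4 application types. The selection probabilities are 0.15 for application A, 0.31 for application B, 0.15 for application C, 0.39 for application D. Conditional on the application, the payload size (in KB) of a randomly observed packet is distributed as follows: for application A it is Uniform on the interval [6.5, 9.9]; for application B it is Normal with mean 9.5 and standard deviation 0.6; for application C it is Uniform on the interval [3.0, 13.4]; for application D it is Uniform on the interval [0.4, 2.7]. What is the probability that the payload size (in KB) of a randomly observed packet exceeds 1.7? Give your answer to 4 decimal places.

0.7796

Conditional on each application, P(X > 1.7): A: 1; B: 1; C: 1; D: 0.434783.
By total probability, P(X > 1.7) = 0.15·1 + 0.31·1 + 0.15·1 + 0.39·0.434783 = 0.779565.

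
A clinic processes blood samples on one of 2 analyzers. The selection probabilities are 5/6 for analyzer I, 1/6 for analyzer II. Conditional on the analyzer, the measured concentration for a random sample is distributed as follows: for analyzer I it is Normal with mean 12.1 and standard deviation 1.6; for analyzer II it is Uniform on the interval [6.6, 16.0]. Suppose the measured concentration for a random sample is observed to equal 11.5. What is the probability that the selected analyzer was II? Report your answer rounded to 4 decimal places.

Likelihoods f(11.5 | ·): I: 0.232409; II: 0.106383.
Posterior ∝ prior × likelihood. Numerator for II: 0.166667·0.106383 = 0.0177305.
Normalizing constant: 0.833333·0.232409 + 0.166667·0.106383 = 0.211405.
P(II | observation) = 0.0177305 / 0.211405 = 0.0838698.

0.0839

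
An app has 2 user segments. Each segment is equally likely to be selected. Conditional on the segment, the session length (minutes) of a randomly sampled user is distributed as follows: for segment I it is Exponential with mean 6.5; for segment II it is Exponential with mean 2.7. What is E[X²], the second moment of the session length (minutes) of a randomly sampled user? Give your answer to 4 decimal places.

For each component E[X²] = Var + (mean)², giving I: 84.5; II: 14.58.
Overall E[X²] = 0.5·84.5 + 0.5·14.58 = 49.54.

49.5400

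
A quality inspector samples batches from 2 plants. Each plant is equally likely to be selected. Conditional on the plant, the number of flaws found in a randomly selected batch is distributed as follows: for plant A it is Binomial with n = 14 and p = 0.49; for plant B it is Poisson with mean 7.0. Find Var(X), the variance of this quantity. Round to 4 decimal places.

Per component, A: μ=6.86, E[X²]=50.5582; B: μ=7, E[X²]=56.
E[X] = 0.5·6.86 + 0.5·7 = 6.93.
E[X²] = 0.5·50.5582 + 0.5·56 = 53.2791.
Var(X) = E[X²] − (E[X])² = 53.2791 − 48.0249 = 5.2542.

5.2542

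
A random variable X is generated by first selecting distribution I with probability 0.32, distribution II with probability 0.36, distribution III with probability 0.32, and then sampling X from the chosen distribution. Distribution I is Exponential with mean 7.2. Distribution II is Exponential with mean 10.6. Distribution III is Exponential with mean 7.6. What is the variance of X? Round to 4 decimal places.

77.9065

Per component, I: μ=7.2, E[X²]=103.68; II: μ=10.6, E[X²]=224.72; III: μ=7.6, E[X²]=115.52.
E[X] = 0.32·7.2 + 0.36·10.6 + 0.32·7.6 = 8.552.
E[X²] = 0.32·103.68 + 0.36·224.72 + 0.32·115.52 = 151.043.
Var(X) = E[X²] − (E[X])² = 151.043 − 73.1367 = 77.9065.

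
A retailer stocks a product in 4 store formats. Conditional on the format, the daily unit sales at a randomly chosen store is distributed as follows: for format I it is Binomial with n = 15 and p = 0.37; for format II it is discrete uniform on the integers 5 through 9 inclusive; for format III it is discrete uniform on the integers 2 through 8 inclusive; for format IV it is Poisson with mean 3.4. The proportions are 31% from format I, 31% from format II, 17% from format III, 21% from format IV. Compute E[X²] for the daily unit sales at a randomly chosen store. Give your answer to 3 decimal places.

34.514

For each component E[X²] = Var + (mean)², giving I: 34.299; II: 51; III: 29; IV: 14.96.
Overall E[X²] = 0.31·34.299 + 0.31·51 + 0.17·29 + 0.21·14.96 = 34.5143.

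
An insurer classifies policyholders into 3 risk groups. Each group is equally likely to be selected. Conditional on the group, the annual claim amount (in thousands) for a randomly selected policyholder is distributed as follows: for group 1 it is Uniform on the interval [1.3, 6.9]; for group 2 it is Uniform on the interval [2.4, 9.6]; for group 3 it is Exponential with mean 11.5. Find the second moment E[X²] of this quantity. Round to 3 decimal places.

For each component E[X²] = Var + (mean)², giving 1: 19.4233; 2: 40.32; 3: 264.5.
Overall E[X²] = 0.333333·19.4233 + 0.333333·40.32 + 0.333333·264.5 = 108.081.

108.081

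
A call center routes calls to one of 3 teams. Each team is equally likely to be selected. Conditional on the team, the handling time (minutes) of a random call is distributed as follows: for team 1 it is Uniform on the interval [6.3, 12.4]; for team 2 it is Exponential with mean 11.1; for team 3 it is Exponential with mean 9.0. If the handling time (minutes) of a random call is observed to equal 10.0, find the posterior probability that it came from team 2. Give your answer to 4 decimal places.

Likelihoods f(10.0 | ·): 1: 0.163934; 2: 0.0365949; 3: 0.036577.
Posterior ∝ prior × likelihood. Numerator for 2: 0.333333·0.0365949 = 0.0121983.
Normalizing constant: 0.333333·0.163934 + 0.333333·0.0365949 + 0.333333·0.036577 = 0.0790354.
P(2 | observation) = 0.0121983 / 0.0790354 = 0.15434.

0.1543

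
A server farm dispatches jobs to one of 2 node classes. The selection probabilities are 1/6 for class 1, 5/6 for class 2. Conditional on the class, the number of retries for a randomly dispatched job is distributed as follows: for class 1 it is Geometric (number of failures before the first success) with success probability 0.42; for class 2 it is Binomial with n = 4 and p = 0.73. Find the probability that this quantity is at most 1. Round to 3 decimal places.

Conditional on each class, P(X ≤ 1): 1: 0.6636; 2: 0.0627888.
By total probability, P(X ≤ 1) = 0.166667·0.6636 + 0.833333·0.0627888 = 0.162924.

0.163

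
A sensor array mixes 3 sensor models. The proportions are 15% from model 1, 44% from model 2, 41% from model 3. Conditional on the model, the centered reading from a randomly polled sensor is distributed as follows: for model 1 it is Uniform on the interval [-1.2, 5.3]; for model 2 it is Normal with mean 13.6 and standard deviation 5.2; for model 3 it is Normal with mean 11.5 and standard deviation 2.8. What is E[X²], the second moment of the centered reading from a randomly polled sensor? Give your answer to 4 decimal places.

For each component E[X²] = Var + (mean)², giving 1: 7.72333; 2: 212; 3: 140.09.
Overall E[X²] = 0.15·7.72333 + 0.44·212 + 0.41·140.09 = 151.875.

151.8754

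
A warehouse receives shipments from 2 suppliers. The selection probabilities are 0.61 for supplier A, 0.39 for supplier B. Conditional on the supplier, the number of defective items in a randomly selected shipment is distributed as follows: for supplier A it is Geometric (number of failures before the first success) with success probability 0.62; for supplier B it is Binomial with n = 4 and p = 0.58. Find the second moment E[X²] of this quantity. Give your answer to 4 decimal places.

For each component E[X²] = Var + (mean)², giving A: 1.3642; B: 6.3568.
Overall E[X²] = 0.61·1.3642 + 0.39·6.3568 = 3.31132.

3.3113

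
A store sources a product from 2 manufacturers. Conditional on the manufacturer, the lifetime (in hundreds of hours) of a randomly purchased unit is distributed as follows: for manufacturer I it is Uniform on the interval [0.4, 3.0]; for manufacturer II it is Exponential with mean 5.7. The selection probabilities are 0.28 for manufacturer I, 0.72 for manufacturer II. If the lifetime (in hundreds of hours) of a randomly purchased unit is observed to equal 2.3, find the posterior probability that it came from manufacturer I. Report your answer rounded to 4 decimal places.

Likelihoods f(2.3 | ·): I: 0.384615; II: 0.117188.
Posterior ∝ prior × likelihood. Numerator for I: 0.28·0.384615 = 0.107692.
Normalizing constant: 0.28·0.384615 + 0.72·0.117188 = 0.192068.
P(I | observation) = 0.107692 / 0.192068 = 0.5607.

0.5607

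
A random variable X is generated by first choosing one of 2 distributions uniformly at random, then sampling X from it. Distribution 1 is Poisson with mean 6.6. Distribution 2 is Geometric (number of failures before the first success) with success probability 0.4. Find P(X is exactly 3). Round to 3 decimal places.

0.076

Conditional on each component, P(X = 3): 1: 0.0651834; 2: 0.0864.
By total probability, P(X = 3) = 0.5·0.0651834 + 0.5·0.0864 = 0.0757917.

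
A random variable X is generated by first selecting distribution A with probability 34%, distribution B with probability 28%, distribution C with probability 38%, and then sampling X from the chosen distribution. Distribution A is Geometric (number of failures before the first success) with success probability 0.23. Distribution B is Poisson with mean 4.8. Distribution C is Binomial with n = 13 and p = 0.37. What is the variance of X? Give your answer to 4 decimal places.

Per component, A: μ=3.34783, E[X²]=25.7637; B: μ=4.8, E[X²]=27.84; C: μ=4.81, E[X²]=26.1664.
E[X] = 0.34·3.34783 + 0.28·4.8 + 0.38·4.81 = 4.31006.
E[X²] = 0.34·25.7637 + 0.28·27.84 + 0.38·26.1664 = 26.4981.
Var(X) = E[X²] − (E[X])² = 26.4981 − 18.5766 = 7.92147.

7.9215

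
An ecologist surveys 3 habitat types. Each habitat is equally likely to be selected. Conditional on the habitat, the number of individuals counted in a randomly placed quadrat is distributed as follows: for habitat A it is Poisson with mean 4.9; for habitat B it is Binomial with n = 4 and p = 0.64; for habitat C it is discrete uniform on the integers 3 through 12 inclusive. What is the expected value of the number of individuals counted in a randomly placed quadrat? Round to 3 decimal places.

Component means — A: 4.9; B: 2.56; C: 7.5.
E[X] = 0.333333·4.9 + 0.333333·2.56 + 0.333333·7.5 = 4.98667.

4.987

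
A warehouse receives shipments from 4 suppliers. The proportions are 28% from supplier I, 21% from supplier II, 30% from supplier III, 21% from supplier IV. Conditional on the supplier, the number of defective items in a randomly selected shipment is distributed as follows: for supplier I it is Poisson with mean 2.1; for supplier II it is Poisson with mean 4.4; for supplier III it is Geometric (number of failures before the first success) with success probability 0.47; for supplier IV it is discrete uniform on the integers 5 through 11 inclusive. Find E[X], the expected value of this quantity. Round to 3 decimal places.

Component means — I: 2.1; II: 4.4; III: 1.12766; IV: 8.
E[X] = 0.28·2.1 + 0.21·4.4 + 0.3·1.12766 + 0.21·8 = 3.5303.

3.530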